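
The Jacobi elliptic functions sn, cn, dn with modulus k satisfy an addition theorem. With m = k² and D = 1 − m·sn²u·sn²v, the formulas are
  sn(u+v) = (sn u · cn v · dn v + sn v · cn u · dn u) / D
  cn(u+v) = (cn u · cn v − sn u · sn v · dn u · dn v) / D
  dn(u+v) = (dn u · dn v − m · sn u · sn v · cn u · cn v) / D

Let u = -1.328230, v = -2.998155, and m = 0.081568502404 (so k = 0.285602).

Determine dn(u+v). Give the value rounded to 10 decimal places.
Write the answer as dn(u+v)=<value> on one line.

dn(u+v)=0.9669675238

sn u = -0.9651121487660834, cn u = 0.2618368581848501, dn u = 0.9612615227166907
sn v = -0.2089416146802385, cn v = -0.9779281168137128, dn v = 0.9982179104048025
m = k² = 0.081568502404
D = 1 − m·sn²u·sn²v = 0.9966831338444235
dn(u+v) = (dn u·dn v − m·sn u·sn v·cn u·cn v)/D = 0.9637602219274781/0.9966831338444235 = 0.9669675237806478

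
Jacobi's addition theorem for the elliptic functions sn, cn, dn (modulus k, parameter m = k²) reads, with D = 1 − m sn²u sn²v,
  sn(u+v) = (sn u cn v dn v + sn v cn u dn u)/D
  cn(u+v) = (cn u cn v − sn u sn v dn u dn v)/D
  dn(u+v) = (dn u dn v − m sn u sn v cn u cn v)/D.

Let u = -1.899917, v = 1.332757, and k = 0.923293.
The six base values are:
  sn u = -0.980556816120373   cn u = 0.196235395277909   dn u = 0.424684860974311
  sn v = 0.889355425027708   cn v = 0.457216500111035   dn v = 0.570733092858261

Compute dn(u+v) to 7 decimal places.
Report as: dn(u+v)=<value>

m = k² = 0.852469963849
D = 1 − m·sn²u·sn²v = 0.3517010340067184
dn(u+v) = (dn u·dn v − m·sn u·sn v·cn u·cn v)/D = 0.309081798318688/0.3517010340067184 = 0.8788197031936612

dn(u+v)=0.8788197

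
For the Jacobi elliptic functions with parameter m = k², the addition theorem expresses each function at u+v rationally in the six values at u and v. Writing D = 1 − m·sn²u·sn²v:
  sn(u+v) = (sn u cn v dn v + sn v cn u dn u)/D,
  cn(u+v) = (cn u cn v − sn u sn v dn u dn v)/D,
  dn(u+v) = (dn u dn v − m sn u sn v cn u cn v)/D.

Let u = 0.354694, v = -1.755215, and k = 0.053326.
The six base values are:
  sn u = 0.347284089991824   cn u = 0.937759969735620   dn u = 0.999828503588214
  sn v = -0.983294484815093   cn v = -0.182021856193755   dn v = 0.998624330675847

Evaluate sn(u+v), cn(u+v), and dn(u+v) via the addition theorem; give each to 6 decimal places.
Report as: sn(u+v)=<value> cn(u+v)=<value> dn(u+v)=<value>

sn(u+v)=-0.985389 cn(u+v)=0.170318 dn(u+v)=0.998618

m = k² = 0.002843662276
D = 1 − m·sn²u·sn²v = 0.999668399636186
sn(u+v) = (sn u·cn v·dn v + sn v·cn u·dn u)/D = -0.9850624045701822/0.999668399636186 = -0.985389159974128
cn(u+v) = (cn u·cn v − sn u·sn v·dn u·dn v)/D = 0.17026147049049/0.999668399636186 = 0.1703179479840056
dn(u+v) = (dn u·dn v − m·sn u·sn v·cn u·cn v)/D = 0.9982873170570928/0.999668399636186 = 0.9986184593015086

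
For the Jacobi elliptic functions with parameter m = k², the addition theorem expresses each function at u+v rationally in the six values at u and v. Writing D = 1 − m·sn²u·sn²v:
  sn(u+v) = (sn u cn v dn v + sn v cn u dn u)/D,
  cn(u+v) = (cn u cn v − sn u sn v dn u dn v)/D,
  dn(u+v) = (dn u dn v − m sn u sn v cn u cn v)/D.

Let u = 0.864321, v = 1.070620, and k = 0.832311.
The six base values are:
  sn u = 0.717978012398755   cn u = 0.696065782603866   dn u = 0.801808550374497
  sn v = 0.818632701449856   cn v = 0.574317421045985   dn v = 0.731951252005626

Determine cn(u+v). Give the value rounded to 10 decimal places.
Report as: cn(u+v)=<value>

cn(u+v)=0.0720603393

m = k² = 0.692741600721
D = 1 − m·sn²u·sn²v = 0.7606839995794531
cn(u+v) = (cn u·cn v − sn u·sn v·dn u·dn v)/D = 0.05481514711491556/0.7606839995794531 = 0.07206033930675591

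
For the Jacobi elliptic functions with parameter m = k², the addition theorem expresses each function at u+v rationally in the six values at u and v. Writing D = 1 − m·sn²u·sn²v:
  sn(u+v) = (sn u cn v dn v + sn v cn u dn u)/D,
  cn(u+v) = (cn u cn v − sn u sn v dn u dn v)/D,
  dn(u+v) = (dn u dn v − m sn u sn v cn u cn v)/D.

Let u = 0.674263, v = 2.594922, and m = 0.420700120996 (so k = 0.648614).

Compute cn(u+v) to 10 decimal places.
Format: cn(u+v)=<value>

sn u = 0.6089701622094074, cn u = 0.7931931300374758, dn u = 0.9186868929698458
sn v = 0.8039667057457203, cn v = -0.5946743109067134, dn v = 0.8532732465101442
m = k² = 0.420700120996
D = 1 − m·sn²u·sn²v = 0.8991581527325653
cn(u+v) = (cn u·cn v − sn u·sn v·dn u·dn v)/D = -0.8554781073154396/0.8991581527325653 = -0.951421176258725

cn(u+v)=-0.9514211763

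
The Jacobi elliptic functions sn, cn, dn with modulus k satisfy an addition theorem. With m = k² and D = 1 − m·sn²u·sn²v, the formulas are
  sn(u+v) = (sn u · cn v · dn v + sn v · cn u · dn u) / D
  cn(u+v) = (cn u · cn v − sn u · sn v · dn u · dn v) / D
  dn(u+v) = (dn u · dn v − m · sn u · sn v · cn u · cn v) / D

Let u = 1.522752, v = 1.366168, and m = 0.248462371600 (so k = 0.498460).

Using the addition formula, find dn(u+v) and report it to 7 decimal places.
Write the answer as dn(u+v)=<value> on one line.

dn(u+v)=0.9735104

sn u = 0.9901129422790337, cn u = 0.1402724546429372, dn u = 0.869727810208797
sn v = 0.9617501597285955, cn v = 0.2739281479914413, dn v = 0.8775997991748711
m = k² = 0.2484623716
D = 1 − m·sn²u·sn²v = 0.7747034012242455
dn(u+v) = (dn u·dn v − m·sn u·sn v·cn u·cn v)/D = 0.7541818462589239/0.7747034012242455 = 0.9735104364678252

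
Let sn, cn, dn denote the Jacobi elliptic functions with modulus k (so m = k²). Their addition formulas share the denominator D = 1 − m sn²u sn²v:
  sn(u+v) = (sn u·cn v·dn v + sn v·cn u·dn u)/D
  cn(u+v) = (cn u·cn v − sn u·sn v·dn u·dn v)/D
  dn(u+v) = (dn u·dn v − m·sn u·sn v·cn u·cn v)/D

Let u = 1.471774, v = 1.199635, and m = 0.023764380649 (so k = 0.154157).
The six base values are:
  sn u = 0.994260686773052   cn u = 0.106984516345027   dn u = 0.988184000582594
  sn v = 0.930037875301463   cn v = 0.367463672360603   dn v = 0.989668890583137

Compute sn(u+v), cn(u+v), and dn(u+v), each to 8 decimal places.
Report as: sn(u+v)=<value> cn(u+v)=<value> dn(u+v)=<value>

sn(u+v)=0.46944332 cn(u+v)=-0.88296261 dn(u+v)=0.99737800

m = k² = 0.023764380649
D = 1 − m·sn²u·sn²v = 0.9796797846531351
sn(u+v) = (sn u·cn v·dn v + sn v·cn u·dn u)/D = 0.4599041284752386/0.9796797846531351 = 0.4694433177857926
cn(u+v) = (cn u·cn v − sn u·sn v·dn u·dn v)/D = -0.8650206200255832/0.9796797846531351 = -0.882962610412393
dn(u+v) = (dn u·dn v − m·sn u·sn v·cn u·cn v)/D = 0.9771110650051371/0.9796797846531351 = 0.9973780007628641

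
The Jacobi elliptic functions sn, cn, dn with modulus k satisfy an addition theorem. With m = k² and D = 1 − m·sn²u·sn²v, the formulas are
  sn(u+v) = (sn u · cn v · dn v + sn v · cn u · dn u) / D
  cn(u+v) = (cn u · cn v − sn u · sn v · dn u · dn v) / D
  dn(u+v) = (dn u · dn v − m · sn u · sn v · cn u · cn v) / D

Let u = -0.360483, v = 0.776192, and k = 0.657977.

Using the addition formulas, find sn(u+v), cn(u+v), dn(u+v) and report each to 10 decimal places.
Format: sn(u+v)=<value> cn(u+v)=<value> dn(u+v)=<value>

sn u = -0.3496504361027701, cn u = 0.936880233825617, dn u = 0.9731759868928359
sn v = 0.6790730532019362, cn v = 0.7340706971504858, dn v = 0.8946266522853504
m = k² = 0.432933732529
D = 1 − m·sn²u·sn²v = 0.9755925409866223
sn(u+v) = (sn u·cn v·dn v + sn v·cn u·dn u)/D = 0.3895222539575886/0.9755925409866223 = 0.3992673555741442
cn(u+v) = (cn u·cn v − sn u·sn v·dn u·dn v)/D = 0.8944569412221777/0.9755925409866223 = 0.916834542746307
dn(u+v) = (dn u·dn v − m·sn u·sn v·cn u·cn v)/D = 0.9413250319374549/0.9755925409866223 = 0.9648751834300492

sn(u+v)=0.3992673556 cn(u+v)=0.9168345427 dn(u+v)=0.9648751834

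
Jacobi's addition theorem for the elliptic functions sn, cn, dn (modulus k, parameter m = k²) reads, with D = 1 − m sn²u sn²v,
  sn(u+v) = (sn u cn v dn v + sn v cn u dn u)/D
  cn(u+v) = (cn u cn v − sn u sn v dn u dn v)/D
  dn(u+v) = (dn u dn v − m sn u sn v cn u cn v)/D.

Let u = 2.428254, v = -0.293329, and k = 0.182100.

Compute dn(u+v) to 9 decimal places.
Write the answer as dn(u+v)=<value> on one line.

dn(u+v)=0.987764354

sn u = 0.6727173615691757, cn u = -0.7398995549690559, dn u = 0.9924682872862576
sn v = -0.2890093933017371, cn v = 0.9573262613045575, dn v = 0.9986141543933313
m = k² = 0.03316041
D = 1 − m·sn²u·sn²v = 0.9987465440376615
dn(u+v) = (dn u·dn v − m·sn u·sn v·cn u·cn v)/D = 0.9865262347560643/0.9987465440376615 = 0.9877643538748142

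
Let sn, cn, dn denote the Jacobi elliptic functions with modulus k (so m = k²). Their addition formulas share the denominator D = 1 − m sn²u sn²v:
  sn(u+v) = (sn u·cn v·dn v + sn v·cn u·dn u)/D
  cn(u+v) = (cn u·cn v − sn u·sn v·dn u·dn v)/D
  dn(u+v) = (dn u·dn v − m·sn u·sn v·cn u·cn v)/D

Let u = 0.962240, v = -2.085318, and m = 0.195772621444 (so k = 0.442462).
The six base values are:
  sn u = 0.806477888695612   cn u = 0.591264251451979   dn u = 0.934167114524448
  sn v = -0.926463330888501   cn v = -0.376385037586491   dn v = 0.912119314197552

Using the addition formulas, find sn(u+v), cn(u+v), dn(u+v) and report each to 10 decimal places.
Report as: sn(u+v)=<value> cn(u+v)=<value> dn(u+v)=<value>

sn(u+v)=-0.8853562280 cn(u+v)=0.4649132710 dn(u+v)=0.9200774557

m = k² = 0.195772621444
D = 1 − m·sn²u·sn²v = 0.8907067462982651
sn(u+v) = (sn u·cn v·dn v + sn v·cn u·dn u)/D = -0.7885927651516233/0.8907067462982651 = -0.885356227994205
cn(u+v) = (cn u·cn v − sn u·sn v·dn u·dn v)/D = 0.4141013869232494/0.8907067462982651 = 0.4649132709999505
dn(u+v) = (dn u·dn v − m·sn u·sn v·cn u·cn v)/D = 0.8195191969044282/0.8907067462982651 = 0.9200774556949423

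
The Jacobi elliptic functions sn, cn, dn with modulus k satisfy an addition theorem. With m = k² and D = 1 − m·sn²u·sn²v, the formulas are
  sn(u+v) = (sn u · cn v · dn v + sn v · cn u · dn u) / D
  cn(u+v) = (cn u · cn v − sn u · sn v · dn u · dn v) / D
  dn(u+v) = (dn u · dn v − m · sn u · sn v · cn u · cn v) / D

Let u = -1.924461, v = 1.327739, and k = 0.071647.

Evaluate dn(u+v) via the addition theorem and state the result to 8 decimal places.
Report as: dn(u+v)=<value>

dn(u+v)=0.99918961

sn u = -0.9391065159861439, cn u = -0.3436261800741708, dn u = 0.9977338528889821
sn v = 0.970267781601284, cn v = 0.2420339480042479, dn v = 0.997580782638453
m = k² = 0.005133292609
D = 1 − m·sn²u·sn²v = 0.9957380441188279
dn(u+v) = (dn u·dn v − m·sn u·sn v·cn u·cn v)/D = 0.9949311040239847/0.9957380441188279 = 0.9991896060418608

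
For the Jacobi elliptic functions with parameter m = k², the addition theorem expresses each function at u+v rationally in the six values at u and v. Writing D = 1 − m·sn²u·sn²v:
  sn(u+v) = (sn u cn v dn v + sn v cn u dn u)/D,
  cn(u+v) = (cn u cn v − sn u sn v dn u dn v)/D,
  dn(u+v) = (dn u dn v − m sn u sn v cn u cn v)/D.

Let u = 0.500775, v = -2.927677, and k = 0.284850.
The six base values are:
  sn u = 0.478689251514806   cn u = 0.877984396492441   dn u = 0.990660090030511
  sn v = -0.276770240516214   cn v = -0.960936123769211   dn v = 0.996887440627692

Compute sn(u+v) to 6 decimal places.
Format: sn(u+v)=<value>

sn(u+v)=-0.700286

m = k² = 0.0811395225
D = 1 − m·sn²u·sn²v = 0.9985757750756462
sn(u+v) = (sn u·cn v·dn v + sn v·cn u·dn u)/D = -0.6992884032035841/0.9985757750756462 = -0.7002857676480386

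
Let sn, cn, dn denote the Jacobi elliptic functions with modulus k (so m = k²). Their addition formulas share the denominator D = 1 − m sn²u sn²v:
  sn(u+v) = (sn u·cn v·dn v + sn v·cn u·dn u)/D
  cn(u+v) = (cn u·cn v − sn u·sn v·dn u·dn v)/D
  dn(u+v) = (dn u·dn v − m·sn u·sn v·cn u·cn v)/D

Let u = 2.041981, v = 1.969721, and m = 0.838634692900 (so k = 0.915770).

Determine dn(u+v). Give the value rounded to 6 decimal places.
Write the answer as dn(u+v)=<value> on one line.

dn(u+v)=0.829320

sn u = 0.991868598071454, cn u = 0.1272661940963443, dn u = 0.418268344901124
sn v = 0.9875228399968195, cn v = 0.1574758409554175, dn v = 0.4268047649068054
m = k² = 0.8386346929
D = 1 − m·sn²u·sn²v = 0.1954085661490053
dn(u+v) = (dn u·dn v − m·sn u·sn v·cn u·cn v)/D = 0.1620562209706472/0.1954085661490053 = 0.8293199431547649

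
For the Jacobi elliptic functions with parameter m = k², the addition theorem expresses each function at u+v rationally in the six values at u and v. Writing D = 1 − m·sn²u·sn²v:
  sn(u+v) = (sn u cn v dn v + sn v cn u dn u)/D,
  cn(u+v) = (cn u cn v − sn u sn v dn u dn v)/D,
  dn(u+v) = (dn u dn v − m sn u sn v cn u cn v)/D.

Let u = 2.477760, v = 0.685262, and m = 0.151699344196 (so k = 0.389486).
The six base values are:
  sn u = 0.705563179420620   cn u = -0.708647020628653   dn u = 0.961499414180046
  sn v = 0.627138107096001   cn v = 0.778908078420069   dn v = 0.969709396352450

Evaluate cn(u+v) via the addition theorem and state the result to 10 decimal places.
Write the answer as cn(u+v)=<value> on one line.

cn(u+v)=-0.9940586394

m = k² = 0.151699344196
D = 1 − m·sn²u·sn²v = 0.9702982593129769
cn(u+v) = (cn u·cn v − sn u·sn v·dn u·dn v)/D = -0.9645333674261832/0.9702982593129769 = -0.9940586393601535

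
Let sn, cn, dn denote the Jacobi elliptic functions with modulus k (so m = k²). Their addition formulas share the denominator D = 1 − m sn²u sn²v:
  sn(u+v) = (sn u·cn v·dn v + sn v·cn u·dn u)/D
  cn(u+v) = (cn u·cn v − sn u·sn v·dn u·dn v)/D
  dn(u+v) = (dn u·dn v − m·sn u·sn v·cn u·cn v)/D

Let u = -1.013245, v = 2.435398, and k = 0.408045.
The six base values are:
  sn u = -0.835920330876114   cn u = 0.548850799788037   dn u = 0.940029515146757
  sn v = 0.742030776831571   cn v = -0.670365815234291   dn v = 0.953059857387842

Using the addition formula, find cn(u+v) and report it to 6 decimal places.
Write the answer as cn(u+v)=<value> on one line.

cn(u+v)=0.200632

m = k² = 0.166500722025
D = 1 − m·sn²u·sn²v = 0.9359395869449978
cn(u+v) = (cn u·cn v − sn u·sn v·dn u·dn v)/D = 0.1877795216125527/0.9359395869449978 = 0.2006320965923498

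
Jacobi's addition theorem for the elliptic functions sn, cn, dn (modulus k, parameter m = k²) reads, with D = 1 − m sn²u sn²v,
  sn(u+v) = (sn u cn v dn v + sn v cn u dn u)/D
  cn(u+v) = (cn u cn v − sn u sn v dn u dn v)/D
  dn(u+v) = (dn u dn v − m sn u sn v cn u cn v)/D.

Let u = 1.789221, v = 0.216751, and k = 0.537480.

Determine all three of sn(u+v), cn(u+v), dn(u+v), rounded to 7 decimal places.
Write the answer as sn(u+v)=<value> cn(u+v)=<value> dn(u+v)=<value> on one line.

sn u = 0.9976216997682698, cn u = -0.06892709301478072, dn u = 0.8440898796427791
sn v = 0.2145837269185664, cn v = 0.9767055974764034, dn v = 0.9933267146212829
m = k² = 0.2888847504
D = 1 − m·sn²u·sn²v = 0.9867611592200438
sn(u+v) = (sn u·cn v·dn v + sn v·cn u·dn u)/D = 0.955395741302773/0.9867611592200438 = 0.9682137692346316
cn(u+v) = (cn u·cn v − sn u·sn v·dn u·dn v)/D = -0.246812809322793/0.9867611592200438 = -0.250124163295887
dn(u+v) = (dn u·dn v − m·sn u·sn v·cn u·cn v)/D = 0.8426203578662617/0.9867611592200438 = 0.8539253394735217

sn(u+v)=0.9682138 cn(u+v)=-0.2501242 dn(u+v)=0.8539253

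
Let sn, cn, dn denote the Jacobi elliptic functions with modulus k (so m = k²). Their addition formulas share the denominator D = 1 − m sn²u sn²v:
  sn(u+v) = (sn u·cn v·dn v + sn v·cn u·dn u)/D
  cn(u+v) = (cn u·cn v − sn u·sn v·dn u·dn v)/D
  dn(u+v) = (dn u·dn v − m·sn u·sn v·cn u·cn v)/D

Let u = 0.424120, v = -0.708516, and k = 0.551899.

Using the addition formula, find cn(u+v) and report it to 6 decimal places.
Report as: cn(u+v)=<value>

sn u = 0.4081190773013221, cn u = 0.9129287040852191, dn u = 0.9743031932437896
sn v = -0.6382819045962903, cn v = 0.7698027086630263, dn v = 0.9358994917451395
m = k² = 0.304592506201
D = 1 − m·sn²u·sn²v = 0.9793310663518002
cn(u+v) = (cn u·cn v − sn u·sn v·dn u·dn v)/D = 0.9403073394036681/0.9793310663518002 = 0.9601526712580423

cn(u+v)=0.960153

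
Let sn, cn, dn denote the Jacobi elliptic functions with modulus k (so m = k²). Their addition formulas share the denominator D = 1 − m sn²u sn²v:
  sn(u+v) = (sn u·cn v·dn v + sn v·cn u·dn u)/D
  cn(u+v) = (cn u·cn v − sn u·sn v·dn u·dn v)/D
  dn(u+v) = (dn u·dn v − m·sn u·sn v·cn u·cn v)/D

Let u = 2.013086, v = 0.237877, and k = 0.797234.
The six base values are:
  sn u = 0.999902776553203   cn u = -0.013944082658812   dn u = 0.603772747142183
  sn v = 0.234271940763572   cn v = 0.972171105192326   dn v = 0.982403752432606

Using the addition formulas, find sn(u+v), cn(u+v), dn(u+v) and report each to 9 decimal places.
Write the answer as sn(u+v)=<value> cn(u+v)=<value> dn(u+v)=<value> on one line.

m = k² = 0.635582050756
D = 1 − m·sn²u·sn²v = 0.965123915329107
sn(u+v) = (sn u·cn v·dn v + sn v·cn u·dn u)/D = 0.9529993382361891/0.965123915329107 = 0.9874372845804123
cn(u+v) = (cn u·cn v − sn u·sn v·dn u·dn v)/D = -0.1525006008564258/0.965123915329107 = -0.1580114205380799
dn(u+v) = (dn u·dn v − m·sn u·sn v·cn u·cn v)/D = 0.5951668966587122/0.965123915329107 = 0.6166740738734678

sn(u+v)=0.987437285 cn(u+v)=-0.158011421 dn(u+v)=0.616674074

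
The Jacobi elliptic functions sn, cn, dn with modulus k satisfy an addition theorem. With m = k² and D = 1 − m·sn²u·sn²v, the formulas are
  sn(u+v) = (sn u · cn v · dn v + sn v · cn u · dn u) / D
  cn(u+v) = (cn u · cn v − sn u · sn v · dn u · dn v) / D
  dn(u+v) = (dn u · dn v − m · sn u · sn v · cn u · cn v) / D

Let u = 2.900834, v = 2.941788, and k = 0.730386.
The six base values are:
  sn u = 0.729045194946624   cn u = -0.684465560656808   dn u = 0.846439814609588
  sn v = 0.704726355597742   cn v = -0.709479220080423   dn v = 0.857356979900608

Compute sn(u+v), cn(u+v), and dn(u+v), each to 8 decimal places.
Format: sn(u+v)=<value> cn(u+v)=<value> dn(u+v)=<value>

m = k² = 0.533463708996
D = 1 − m·sn²u·sn²v = 0.8591830896159495
sn(u+v) = (sn u·cn v·dn v + sn v·cn u·dn u)/D = -0.8517508837066969/0.8591830896159495 = -0.9913496832059686
cn(u+v) = (cn u·cn v − sn u·sn v·dn u·dn v)/D = 0.1127653031161164/0.8591830896159495 = 0.1312471165680437
dn(u+v) = (dn u·dn v − m·sn u·sn v·cn u·cn v)/D = 0.5926032065318685/0.8591830896159495 = 0.6897286663274054

sn(u+v)=-0.99134968 cn(u+v)=0.13124712 dn(u+v)=0.68972867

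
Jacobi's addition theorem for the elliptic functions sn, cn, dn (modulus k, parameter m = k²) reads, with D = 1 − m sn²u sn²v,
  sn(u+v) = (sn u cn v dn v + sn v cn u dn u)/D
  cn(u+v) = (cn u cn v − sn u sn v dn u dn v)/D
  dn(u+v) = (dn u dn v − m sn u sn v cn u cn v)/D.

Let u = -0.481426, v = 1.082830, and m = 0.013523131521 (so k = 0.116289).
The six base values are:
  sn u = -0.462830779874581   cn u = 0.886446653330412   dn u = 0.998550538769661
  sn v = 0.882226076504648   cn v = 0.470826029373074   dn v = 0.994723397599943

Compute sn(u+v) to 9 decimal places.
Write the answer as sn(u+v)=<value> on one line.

m = k² = 0.013523131521
D = 1 − m·sn²u·sn²v = 0.9977453376162305
sn(u+v) = (sn u·cn v·dn v + sn v·cn u·dn u)/D = 0.564149867858672/0.9977453376162305 = 0.5654247096824468

sn(u+v)=0.565424710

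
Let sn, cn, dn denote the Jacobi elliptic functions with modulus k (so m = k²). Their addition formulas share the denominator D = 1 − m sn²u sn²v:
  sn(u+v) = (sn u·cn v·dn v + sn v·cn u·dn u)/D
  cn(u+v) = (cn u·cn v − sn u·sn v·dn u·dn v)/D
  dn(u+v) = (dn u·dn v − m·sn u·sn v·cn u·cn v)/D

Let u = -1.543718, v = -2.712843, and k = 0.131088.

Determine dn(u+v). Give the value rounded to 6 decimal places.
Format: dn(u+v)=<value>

dn(u+v)=0.993164

sn u = -0.9994355679731151, cn u = 0.03359383083628248, dn u = 0.991380516882039
sn v = -0.4278743255857805, cn v = -0.9038382385717665, dn v = 0.9984257622932559
m = k² = 0.017184063744
D = 1 − m·sn²u·sn²v = 0.9968575532117463
dn(u+v) = (dn u·dn v − m·sn u·sn v·cn u·cn v)/D = 0.9900429727317916/0.9968575532117463 = 0.9931639375575788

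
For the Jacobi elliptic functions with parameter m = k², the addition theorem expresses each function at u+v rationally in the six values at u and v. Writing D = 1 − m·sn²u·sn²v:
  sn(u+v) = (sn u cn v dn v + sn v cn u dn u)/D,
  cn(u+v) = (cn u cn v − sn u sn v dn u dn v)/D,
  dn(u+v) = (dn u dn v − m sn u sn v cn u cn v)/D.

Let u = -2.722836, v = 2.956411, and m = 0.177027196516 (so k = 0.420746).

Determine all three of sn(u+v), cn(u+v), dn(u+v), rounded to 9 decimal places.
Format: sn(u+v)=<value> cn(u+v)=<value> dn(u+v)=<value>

sn u = -0.5382909608441691, cn u = -0.8427590649013876, dn u = 0.9740149395956946
sn v = 0.3324523718413073, cn v = -0.9431200456236147, dn v = 0.9901687449810809
m = k² = 0.177027196516
D = 1 − m·sn²u·sn²v = 0.9943306530272615
sn(u+v) = (sn u·cn v·dn v + sn v·cn u·dn u)/D = 0.2297851056130416/0.9943306530272615 = 0.2310952648532516
cn(u+v) = (cn u·cn v − sn u·sn v·dn u·dn v)/D = 0.9674152432063615/0.9943306530272615 = 0.9729311273478743
dn(u+v) = (dn u·dn v − m·sn u·sn v·cn u·cn v)/D = 0.9896192197346813/0.9943306530272615 = 0.9952617036614168

sn(u+v)=0.231095265 cn(u+v)=0.972931127 dn(u+v)=0.995261704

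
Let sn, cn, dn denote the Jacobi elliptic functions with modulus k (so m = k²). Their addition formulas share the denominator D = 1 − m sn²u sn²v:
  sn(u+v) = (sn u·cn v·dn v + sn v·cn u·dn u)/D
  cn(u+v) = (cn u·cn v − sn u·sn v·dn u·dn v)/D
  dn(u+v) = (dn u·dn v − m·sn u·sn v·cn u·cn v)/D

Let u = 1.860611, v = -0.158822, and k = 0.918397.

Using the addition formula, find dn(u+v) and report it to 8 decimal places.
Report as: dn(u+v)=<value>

dn(u+v)=0.47040915

sn u = 0.9783193868314716, cn u = 0.2071018525984096, dn u = 0.4390030122082528
sn v = -0.1576024074558552, cn v = 0.9875026486871408, dn v = 0.9894694919703716
m = k² = 0.843453049609
D = 1 − m·sn²u·sn²v = 0.9799484510438127
dn(u+v) = (dn u·dn v − m·sn u·sn v·cn u·cn v)/D = 0.4609767212138151/0.9799484510438127 = 0.4704091533822989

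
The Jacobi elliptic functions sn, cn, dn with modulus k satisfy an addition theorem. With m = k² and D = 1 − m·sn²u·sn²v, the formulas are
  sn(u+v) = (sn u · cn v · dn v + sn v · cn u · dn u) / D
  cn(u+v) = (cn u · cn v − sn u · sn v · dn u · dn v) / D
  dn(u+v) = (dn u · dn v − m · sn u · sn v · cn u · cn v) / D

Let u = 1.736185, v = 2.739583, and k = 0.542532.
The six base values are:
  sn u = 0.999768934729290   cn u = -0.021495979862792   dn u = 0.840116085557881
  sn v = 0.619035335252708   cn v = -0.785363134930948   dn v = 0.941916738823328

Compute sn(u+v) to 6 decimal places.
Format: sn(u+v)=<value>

m = k² = 0.294340971024
D = 1 − m·sn²u·sn²v = 0.887259261877564
sn(u+v) = (sn u·cn v·dn v + sn v·cn u·dn u)/D = -0.7507549855274394/0.887259261877564 = -0.8461506323853272

sn(u+v)=-0.846151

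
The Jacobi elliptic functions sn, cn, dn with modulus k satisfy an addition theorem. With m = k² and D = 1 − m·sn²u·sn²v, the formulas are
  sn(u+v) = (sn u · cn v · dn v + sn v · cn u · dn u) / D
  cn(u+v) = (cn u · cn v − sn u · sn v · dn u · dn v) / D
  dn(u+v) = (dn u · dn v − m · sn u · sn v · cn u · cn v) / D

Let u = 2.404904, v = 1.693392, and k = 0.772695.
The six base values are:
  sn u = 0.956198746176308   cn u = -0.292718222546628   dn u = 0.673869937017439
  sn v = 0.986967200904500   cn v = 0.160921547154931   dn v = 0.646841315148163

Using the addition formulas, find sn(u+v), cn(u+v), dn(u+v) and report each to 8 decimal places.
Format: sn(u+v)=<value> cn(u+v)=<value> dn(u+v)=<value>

sn(u+v)=-0.20321291 cn(u+v)=-0.97913457 dn(u+v)=0.98759517

m = k² = 0.597057563025
D = 1 − m·sn²u·sn²v = 0.4682371609301373
sn(u+v) = (sn u·cn v·dn v + sn v·cn u·dn u)/D = -0.09515183650741222/0.4682371609301373 = -0.2032129109923619
cn(u+v) = (cn u·cn v − sn u·sn v·dn u·dn v)/D = -0.4584671928122906/0.4682371609301373 = -0.9791345733891794
dn(u+v) = (dn u·dn v − m·sn u·sn v·cn u·cn v)/D = 0.4624287578959464/0.4682371609301373 = 0.9875951686050446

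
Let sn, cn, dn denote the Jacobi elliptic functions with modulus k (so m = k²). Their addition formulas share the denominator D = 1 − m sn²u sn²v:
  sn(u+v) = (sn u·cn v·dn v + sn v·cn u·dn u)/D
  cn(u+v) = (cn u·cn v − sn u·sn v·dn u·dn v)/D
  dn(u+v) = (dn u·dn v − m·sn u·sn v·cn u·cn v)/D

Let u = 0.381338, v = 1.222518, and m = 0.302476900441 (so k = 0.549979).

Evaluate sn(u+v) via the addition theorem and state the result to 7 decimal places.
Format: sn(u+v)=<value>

sn u = 0.3696458642721474, cn u = 0.9291727153906841, dn u = 0.9791170214149884
sn v = 0.9145177728294501, cn v = 0.4045457244602423, dn v = 0.8643064475118312
m = k² = 0.302476900441
D = 1 − m·sn²u·sn²v = 0.9654340723072647
sn(u+v) = (sn u·cn v·dn v + sn v·cn u·dn u)/D = 0.9612469791696897/0.9654340723072647 = 0.9956629942347401

sn(u+v)=0.9956630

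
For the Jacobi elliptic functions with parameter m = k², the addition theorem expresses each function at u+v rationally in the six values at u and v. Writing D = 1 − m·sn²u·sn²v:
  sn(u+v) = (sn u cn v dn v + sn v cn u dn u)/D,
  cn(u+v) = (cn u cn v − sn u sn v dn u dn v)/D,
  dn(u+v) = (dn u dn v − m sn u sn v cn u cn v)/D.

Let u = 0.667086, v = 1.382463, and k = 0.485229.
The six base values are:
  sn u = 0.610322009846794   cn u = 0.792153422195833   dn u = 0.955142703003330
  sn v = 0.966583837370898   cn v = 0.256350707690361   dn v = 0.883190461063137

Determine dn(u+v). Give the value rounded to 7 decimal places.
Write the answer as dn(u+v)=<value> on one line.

dn(u+v)=0.8881406

m = k² = 0.235447182441
D = 1 − m·sn²u·sn²v = 0.9180610075324485
dn(u+v) = (dn u·dn v − m·sn u·sn v·cn u·cn v)/D = 0.8153672892137142/0.9180610075324485 = 0.8881406382842105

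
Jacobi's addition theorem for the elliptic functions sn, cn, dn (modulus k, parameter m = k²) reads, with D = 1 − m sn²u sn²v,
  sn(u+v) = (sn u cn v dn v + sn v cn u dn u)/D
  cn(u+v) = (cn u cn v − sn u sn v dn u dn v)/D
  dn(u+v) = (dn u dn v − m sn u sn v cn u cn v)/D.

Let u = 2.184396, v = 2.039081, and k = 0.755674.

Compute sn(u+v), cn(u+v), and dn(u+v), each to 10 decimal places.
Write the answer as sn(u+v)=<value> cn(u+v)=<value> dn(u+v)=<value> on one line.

sn u = 0.9847825405942863, cn u = -0.1737911037443021, dn u = 0.6679851958656396
sn v = 0.9969238768846551, cn v = -0.07837591273643403, dn v = 0.657620407642764
m = k² = 0.571043194276
D = 1 − m·sn²u·sn²v = 0.4496060695730127
sn(u+v) = (sn u·cn v·dn v + sn v·cn u·dn u)/D = -0.1664900451794783/0.4496060695730127 = -0.3703020409346176
cn(u+v) = (cn u·cn v − sn u·sn v·dn u·dn v)/D = -0.417644205817617/0.4496060695730127 = -0.9289114050756707
dn(u+v) = (dn u·dn v − m·sn u·sn v·cn u·cn v)/D = 0.4316444237221314/0.4496060695730127 = 0.9600502594016596

sn(u+v)=-0.3703020409 cn(u+v)=-0.9289114051 dn(u+v)=0.9600502594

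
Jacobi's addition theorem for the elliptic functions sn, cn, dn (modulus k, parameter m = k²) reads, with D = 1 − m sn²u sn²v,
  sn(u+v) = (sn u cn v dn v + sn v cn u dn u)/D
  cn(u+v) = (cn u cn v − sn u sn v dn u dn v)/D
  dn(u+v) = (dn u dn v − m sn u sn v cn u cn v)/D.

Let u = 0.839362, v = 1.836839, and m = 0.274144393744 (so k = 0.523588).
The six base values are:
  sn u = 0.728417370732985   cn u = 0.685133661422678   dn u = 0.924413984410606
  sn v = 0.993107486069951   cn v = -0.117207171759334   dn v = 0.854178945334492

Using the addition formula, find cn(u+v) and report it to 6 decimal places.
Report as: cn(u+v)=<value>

m = k² = 0.274144393744
D = 1 − m·sn²u·sn²v = 0.8565394577095834
cn(u+v) = (cn u·cn v − sn u·sn v·dn u·dn v)/D = -0.6515074713304911/0.8565394577095834 = -0.7606275057924885

cn(u+v)=-0.760628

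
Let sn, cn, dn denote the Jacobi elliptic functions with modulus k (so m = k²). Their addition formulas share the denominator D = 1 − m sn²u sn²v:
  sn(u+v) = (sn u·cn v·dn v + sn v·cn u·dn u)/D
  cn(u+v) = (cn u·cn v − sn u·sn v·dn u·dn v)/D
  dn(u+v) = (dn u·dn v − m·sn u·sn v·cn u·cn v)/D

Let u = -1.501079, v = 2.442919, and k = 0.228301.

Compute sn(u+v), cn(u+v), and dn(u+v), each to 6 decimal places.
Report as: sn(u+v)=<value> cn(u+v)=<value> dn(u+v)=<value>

sn(u+v)=0.805057 cn(u+v)=0.593198 dn(u+v)=0.982965

sn u = -0.9960938351783676, cn u = 0.08830102785161155, dn u = 0.9737992848971232
sn v = 0.6725827681199467, cn v = -0.7400219051001869, dn v = 0.9881406744857888
m = k² = 0.052121346601
D = 1 − m·sn²u·sn²v = 0.9766058319834269
sn(u+v) = (sn u·cn v·dn v + sn v·cn u·dn u)/D = 0.7862230738643546/0.9766058319834269 = 0.8050567057003781
cn(u+v) = (cn u·cn v − sn u·sn v·dn u·dn v)/D = 0.5793204891830835/0.9766058319834269 = 0.5931978595771017
dn(u+v) = (dn u·dn v − m·sn u·sn v·cn u·cn v)/D = 0.959968911748101/0.9766058319834269 = 0.9829645495751983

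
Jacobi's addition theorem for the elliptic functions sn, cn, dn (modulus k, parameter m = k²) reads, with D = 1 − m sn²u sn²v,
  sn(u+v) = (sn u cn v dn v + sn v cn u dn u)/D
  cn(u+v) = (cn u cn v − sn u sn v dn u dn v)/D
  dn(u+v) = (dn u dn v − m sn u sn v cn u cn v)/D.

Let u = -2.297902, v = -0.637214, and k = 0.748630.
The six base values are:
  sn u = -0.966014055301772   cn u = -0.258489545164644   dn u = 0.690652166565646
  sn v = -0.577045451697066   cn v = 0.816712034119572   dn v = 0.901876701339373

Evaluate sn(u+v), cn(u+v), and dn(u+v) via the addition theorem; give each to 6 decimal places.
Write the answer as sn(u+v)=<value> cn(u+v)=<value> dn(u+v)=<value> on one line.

m = k² = 0.5604468769
D = 1 − m·sn²u·sn²v = 0.8258508381592526
sn(u+v) = (sn u·cn v·dn v + sn v·cn u·dn u)/D = -0.608522580573652/0.8258508381592526 = -0.7368432075821273
cn(u+v) = (cn u·cn v − sn u·sn v·dn u·dn v)/D = -0.5583277494629147/0.8258508381592526 = -0.676063671143541
dn(u+v) = (dn u·dn v − m·sn u·sn v·cn u·cn v)/D = 0.6888369031159409/0.8258508381592526 = 0.8340936053916183

sn(u+v)=-0.736843 cn(u+v)=-0.676064 dn(u+v)=0.834094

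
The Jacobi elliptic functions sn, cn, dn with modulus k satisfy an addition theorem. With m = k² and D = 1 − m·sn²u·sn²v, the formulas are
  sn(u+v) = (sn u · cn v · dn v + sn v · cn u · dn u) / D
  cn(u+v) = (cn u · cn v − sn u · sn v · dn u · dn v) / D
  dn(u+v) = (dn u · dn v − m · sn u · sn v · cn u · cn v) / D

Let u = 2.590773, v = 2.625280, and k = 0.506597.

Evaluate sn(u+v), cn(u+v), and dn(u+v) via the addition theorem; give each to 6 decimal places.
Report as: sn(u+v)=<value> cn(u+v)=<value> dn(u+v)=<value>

sn(u+v)=-0.991859 cn(u+v)=0.127338 dn(u+v)=0.864593

sn u = 0.6958185280511983, cn u = -0.7182176383385915, dn u = 0.9358119719831222
sn v = 0.6722105954494745, cn v = -0.7403599903867462, dn v = 0.9402300762279915
m = k² = 0.256640520409
D = 1 − m·sn²u·sn²v = 0.9438528247273531
sn(u+v) = (sn u·cn v·dn v + sn v·cn u·dn u)/D = -0.9361692952288327/0.9438528247273531 = -0.9918593987354544
cn(u+v) = (cn u·cn v − sn u·sn v·dn u·dn v)/D = 0.1201882083091112/0.9438528247273531 = 0.1273378700157299
dn(u+v) = (dn u·dn v − m·sn u·sn v·cn u·cn v)/D = 0.8160484540373558/0.9438528247273531 = 0.8645929033195238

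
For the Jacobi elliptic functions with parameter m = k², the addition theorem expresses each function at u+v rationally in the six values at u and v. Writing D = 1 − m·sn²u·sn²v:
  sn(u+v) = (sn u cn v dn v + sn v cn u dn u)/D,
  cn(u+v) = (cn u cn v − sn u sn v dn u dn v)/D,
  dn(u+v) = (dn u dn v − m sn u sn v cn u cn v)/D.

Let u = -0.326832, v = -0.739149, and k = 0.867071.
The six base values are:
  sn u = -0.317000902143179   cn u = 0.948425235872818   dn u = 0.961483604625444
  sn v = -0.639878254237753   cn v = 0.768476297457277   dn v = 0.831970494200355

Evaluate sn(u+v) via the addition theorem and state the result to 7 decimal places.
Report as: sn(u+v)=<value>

sn(u+v)=-0.8112716

m = k² = 0.751812119041
D = 1 − m·sn²u·sn²v = 0.9690667877861569
sn(u+v) = (sn u·cn v·dn v + sn v·cn u·dn u)/D = -0.7861763834554039/0.9690667877861569 = -0.8112716206603592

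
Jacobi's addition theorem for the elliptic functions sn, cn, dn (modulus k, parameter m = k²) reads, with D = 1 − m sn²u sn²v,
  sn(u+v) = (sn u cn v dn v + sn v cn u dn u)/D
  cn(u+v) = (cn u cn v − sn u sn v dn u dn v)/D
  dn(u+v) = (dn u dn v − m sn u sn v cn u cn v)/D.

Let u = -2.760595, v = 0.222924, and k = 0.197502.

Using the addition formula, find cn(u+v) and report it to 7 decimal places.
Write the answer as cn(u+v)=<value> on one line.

sn u = -0.4003367701669597, cn u = -0.9163680867709694, dn u = 0.9968692793187631
sn v = 0.2210126716107333, cn v = 0.9752709361954175, dn v = 0.9990468651070607
m = k² = 0.039007040004
D = 1 − m·sn²u·sn²v = 0.9996946286376645
cn(u+v) = (cn u·cn v − sn u·sn v·dn u·dn v)/D = -0.8055887362390432/0.9996946286376645 = -0.8058348151143521

cn(u+v)=-0.8058348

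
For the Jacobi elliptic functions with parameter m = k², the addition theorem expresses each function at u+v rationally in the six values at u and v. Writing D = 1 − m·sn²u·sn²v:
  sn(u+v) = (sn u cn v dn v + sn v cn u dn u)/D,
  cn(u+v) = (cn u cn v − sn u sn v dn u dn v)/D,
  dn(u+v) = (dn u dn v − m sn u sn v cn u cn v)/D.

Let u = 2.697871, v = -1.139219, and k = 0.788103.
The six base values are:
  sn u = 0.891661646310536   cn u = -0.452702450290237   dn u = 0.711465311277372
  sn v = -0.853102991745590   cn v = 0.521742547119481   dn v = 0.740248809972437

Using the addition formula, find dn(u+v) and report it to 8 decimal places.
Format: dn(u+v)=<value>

dn(u+v)=0.64792945

m = k² = 0.621106338609
D = 1 − m·sn²u·sn²v = 0.6406074549530697
dn(u+v) = (dn u·dn v − m·sn u·sn v·cn u·cn v)/D = 0.4150684376391011/0.6406074549530697 = 0.6479294526310323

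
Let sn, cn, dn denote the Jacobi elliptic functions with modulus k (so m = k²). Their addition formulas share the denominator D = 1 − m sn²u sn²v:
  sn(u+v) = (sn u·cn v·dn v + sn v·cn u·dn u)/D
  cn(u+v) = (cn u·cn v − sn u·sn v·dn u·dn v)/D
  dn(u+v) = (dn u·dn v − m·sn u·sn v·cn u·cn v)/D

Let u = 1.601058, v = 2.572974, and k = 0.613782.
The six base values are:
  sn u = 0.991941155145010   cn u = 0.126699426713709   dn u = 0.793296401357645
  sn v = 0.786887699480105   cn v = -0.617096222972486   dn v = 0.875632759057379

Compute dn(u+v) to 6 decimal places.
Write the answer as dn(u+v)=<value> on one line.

m = k² = 0.376728343524
D = 1 − m·sn²u·sn²v = 0.7704773086938311
dn(u+v) = (dn u·dn v − m·sn u·sn v·cn u·cn v)/D = 0.7176271387157234/0.7704773086938311 = 0.931405935798806

dn(u+v)=0.931406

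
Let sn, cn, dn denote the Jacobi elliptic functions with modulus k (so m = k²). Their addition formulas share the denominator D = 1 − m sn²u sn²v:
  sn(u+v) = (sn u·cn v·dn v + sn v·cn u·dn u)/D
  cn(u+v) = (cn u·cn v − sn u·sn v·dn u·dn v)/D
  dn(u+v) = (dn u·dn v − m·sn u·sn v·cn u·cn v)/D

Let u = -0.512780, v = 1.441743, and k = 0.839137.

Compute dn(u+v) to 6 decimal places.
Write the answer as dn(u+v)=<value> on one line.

dn(u+v)=0.775911

sn u = -0.4775614729135583, cn u = 0.8785983380297465, dn u = 0.9161920387016193
sn v = 0.9342949925635956, cn v = 0.3565008651750943, dn v = 0.6207589326200732
m = k² = 0.704150904769
D = 1 − m·sn²u·sn²v = 0.859817968294387
dn(u+v) = (dn u·dn v − m·sn u·sn v·cn u·cn v)/D = 0.6671423027281137/0.859817968294387 = 0.7759110966842409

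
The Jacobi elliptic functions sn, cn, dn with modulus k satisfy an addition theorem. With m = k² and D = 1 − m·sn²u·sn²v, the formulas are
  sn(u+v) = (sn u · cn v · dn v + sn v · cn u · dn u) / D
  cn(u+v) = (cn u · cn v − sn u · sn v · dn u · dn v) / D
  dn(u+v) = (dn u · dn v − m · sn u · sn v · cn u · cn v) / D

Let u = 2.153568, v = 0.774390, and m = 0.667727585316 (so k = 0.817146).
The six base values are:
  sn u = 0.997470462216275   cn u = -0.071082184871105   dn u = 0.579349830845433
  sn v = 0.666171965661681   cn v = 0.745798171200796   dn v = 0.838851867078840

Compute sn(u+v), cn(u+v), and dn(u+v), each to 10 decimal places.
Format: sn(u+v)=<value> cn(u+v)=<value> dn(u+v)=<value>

m = k² = 0.667727585316
D = 1 − m·sn²u·sn²v = 0.7051697022750334
sn(u+v) = (sn u·cn v·dn v + sn v·cn u·dn u)/D = 0.5965977449663586/0.7051697022750334 = 0.8460342851395946
cn(u+v) = (cn u·cn v − sn u·sn v·dn u·dn v)/D = -0.3759460595720016/0.7051697022750334 = -0.5331284914242862
dn(u+v) = (dn u·dn v − m·sn u·sn v·cn u·cn v)/D = 0.5095103380358646/0.7051697022750334 = 0.7225357759870731

sn(u+v)=0.8460342851 cn(u+v)=-0.5331284914 dn(u+v)=0.7225357760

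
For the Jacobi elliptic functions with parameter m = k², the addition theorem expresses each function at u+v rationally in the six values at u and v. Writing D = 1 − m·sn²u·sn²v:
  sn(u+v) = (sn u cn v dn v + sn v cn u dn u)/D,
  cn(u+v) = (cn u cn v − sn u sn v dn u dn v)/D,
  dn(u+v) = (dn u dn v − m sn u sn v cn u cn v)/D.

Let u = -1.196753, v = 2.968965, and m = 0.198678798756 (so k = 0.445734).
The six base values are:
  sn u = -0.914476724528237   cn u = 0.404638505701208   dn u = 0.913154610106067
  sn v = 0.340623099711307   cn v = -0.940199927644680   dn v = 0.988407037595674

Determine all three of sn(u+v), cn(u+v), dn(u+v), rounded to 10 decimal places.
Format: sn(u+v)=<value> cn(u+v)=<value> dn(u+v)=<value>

m = k² = 0.198678798756
D = 1 − m·sn²u·sn²v = 0.9807227521395992
sn(u+v) = (sn u·cn v·dn v + sn v·cn u·dn u)/D = 0.9756828156172075/0.9807227521395992 = 0.9948609976556614
cn(u+v) = (cn u·cn v − sn u·sn v·dn u·dn v)/D = -0.09929833771794907/0.9807227521395992 = -0.1012501621903992
dn(u+v) = (dn u·dn v − m·sn u·sn v·cn u·cn v)/D = 0.8790241475303961/0.9807227521395992 = 0.8963023908772059

sn(u+v)=0.9948609977 cn(u+v)=-0.1012501622 dn(u+v)=0.8963023909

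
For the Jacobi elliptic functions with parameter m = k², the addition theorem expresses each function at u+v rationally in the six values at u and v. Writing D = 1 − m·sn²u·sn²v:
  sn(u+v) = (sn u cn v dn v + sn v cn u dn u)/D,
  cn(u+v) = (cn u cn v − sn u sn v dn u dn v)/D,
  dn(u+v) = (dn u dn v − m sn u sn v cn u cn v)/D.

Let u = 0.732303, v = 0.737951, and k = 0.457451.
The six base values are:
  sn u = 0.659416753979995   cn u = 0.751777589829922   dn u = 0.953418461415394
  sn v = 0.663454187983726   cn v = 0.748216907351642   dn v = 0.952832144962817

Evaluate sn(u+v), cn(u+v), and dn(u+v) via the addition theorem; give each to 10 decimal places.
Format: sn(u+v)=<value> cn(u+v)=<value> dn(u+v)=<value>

m = k² = 0.209261417401
D = 1 − m·sn²u·sn²v = 0.9599473738699577
sn(u+v) = (sn u·cn v·dn v + sn v·cn u·dn u)/D = 0.9456512857941982/0.9599473738699577 = 0.9851074251933981
cn(u+v) = (cn u·cn v − sn u·sn v·dn u·dn v)/D = 0.1650533437274381/0.9599473738699577 = 0.1719399919414724
dn(u+v) = (dn u·dn v − m·sn u·sn v·cn u·cn v)/D = 0.8569513453948777/0.9599473738699577 = 0.89270658863323

sn(u+v)=0.9851074252 cn(u+v)=0.1719399919 dn(u+v)=0.8927065886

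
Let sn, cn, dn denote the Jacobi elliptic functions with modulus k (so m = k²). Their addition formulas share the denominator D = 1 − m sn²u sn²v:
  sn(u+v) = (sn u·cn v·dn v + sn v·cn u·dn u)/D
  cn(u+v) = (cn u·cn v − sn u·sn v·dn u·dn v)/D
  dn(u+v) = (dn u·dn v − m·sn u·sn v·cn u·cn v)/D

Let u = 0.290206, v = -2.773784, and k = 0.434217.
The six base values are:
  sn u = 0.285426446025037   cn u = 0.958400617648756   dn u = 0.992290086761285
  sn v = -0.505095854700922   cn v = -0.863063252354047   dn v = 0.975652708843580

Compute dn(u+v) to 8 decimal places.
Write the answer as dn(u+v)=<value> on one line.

dn(u+v)=0.94936698

m = k² = 0.188544403089
D = 1 − m·sn²u·sn²v = 0.9960812309132402
dn(u+v) = (dn u·dn v − m·sn u·sn v·cn u·cn v)/D = 0.9456466253629605/0.9960812309132402 = 0.9493669753178267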